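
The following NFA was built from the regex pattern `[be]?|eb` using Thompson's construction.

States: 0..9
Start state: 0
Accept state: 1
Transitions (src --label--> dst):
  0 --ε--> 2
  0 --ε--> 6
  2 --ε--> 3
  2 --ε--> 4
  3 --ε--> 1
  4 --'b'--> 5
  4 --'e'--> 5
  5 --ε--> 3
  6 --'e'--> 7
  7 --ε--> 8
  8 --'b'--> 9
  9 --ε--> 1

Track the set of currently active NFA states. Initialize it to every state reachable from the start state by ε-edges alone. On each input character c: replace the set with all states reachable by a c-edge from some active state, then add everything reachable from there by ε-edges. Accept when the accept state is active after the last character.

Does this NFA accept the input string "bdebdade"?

Answer: REJECT

Derivation:
start: ε-closure({0}) = {0,1,2,3,4,6}
'b' @ 1: {1,3,5}  ✓accept
'd' @ 2: {}  — no active states
rest 'ebdade' ignored (set empty)
end set {} — state 1 not in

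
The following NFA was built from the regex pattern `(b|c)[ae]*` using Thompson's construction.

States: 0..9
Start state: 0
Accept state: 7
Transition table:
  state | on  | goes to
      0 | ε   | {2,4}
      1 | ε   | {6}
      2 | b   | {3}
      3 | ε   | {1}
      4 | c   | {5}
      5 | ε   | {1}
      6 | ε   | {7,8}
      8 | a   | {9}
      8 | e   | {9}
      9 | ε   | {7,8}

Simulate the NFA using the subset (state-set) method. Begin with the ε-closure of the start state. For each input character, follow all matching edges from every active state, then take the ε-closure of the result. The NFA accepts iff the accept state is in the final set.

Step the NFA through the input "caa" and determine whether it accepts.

Answer: ACCEPT

Trace:
initial (ε-close {0}): {0,2,4}
'c' @ 1: {1,5,6,7,8}  [accepting]
'a' @ 2: {7,8,9}  [accepting]
'a' @ 3: {7,8,9}  [accepting]
end set {7,8,9} — state 7 in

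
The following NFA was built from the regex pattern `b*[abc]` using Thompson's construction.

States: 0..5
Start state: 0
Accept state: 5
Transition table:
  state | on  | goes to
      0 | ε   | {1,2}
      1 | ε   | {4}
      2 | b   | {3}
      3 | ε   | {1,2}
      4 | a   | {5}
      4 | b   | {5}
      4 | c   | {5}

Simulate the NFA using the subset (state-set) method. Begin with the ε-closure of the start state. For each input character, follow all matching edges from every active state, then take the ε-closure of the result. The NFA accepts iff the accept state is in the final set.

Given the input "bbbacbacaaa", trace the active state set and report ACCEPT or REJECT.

Answer: REJECT

Steps:
start: ε-closure({0}) = {0,1,2,4}
'b' @ 1: {1,2,3,4,5}  [accepting]
'b' @ 2: {1,2,3,4,5}  [accepting]
'b' @ 3: {1,2,3,4,5}  [accepting]
'a' @ 4: {5}  [accepting]
'c' @ 5: {}  — no active states
rest 'bacaaa' ignored (set empty)
end set {} — state 5 not in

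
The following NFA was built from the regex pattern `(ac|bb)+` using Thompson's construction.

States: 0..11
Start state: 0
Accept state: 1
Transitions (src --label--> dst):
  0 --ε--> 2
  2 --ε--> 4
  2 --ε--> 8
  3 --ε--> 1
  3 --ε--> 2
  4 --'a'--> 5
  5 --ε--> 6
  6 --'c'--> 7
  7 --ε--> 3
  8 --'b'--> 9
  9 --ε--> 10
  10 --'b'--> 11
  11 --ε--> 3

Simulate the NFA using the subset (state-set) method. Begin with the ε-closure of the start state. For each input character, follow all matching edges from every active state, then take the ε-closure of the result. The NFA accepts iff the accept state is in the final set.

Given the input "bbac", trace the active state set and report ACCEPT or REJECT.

S₀ = ε-closure({0}) = {0,2,4,8}
'b' @ 1: {9,10}
'b' @ 2: {1,2,3,4,8,11}  ✓accept
'a' @ 3: {5,6}
'c' @ 4: {1,2,3,4,7,8}  ✓accept
final: {1,2,3,4,7,8}; accept 1 in set

Answer: ACCEPT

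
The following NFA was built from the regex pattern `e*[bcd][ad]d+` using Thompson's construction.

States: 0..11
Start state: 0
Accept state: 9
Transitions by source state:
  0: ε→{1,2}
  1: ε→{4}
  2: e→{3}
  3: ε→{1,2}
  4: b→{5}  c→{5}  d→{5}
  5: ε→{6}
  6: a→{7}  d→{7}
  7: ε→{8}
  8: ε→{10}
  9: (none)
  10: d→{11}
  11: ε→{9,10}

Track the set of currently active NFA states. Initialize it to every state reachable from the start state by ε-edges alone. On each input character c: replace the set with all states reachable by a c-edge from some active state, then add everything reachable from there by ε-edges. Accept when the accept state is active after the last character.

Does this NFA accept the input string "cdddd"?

initial (ε-close {0}): {0,1,2,4}
'c' @ 1: {5,6}
'd' @ 2: {7,8,10}
'd' @ 3: {9,10,11}  ✓accept
'd' @ 4: {9,10,11}  ✓accept
'd' @ 5: {9,10,11}  ✓accept
after full input: {9,10,11}  (accept=9 in)

Answer: ACCEPT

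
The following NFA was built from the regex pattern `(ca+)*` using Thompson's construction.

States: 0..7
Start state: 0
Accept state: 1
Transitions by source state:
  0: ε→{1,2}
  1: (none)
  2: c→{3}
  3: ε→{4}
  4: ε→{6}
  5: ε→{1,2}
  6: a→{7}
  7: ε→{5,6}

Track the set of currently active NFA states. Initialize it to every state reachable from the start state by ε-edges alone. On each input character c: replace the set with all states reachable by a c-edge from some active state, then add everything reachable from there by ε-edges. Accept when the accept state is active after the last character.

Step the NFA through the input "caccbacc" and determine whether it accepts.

S₀ = ε-closure({0}) = {0,1,2}
'c' @ 1: {3,4,6}
'a' @ 2: {1,2,5,6,7}  [accepting]
'c' @ 3: {3,4,6}
'c' @ 4: {}  — state set empty
rest 'bacc' ignored (set empty)
after full input: {}  (accept=1 not in)

Answer: REJECT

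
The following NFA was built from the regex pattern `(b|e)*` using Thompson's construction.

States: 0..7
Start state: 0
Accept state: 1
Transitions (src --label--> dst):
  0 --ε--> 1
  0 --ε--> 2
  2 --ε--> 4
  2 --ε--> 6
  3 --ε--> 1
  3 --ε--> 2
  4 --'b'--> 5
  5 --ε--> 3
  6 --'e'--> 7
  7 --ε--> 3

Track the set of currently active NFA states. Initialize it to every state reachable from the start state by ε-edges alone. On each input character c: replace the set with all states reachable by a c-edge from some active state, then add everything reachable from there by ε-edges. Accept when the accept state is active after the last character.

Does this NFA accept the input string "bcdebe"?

start: ε-closure({0}) = {0,1,2,4,6}
'b' @ 1: {1,2,3,4,5,6}  ✓accept
'c' @ 2: {}  — state set empty
rest 'debe' ignored (set empty)
end set {} — state 1 not in

Answer: REJECT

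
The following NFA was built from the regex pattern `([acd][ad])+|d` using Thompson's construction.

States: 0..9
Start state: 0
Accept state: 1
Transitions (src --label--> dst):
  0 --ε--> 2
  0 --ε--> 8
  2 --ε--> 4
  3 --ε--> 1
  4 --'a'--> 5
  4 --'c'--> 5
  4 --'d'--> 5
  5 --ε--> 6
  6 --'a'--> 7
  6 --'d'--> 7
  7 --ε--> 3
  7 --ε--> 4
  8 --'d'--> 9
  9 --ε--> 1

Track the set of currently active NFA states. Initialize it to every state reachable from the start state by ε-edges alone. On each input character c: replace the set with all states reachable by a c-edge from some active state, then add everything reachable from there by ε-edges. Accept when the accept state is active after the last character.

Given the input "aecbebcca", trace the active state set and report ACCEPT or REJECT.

Answer: REJECT

Steps:
S₀ = ε-closure({0}) = {0,2,4,8}
'a' @ 1: {5,6}
'e' @ 2: {}  — no active states
rest 'cbebcca' ignored (set empty)
after full input: {}  (accept=1 not in)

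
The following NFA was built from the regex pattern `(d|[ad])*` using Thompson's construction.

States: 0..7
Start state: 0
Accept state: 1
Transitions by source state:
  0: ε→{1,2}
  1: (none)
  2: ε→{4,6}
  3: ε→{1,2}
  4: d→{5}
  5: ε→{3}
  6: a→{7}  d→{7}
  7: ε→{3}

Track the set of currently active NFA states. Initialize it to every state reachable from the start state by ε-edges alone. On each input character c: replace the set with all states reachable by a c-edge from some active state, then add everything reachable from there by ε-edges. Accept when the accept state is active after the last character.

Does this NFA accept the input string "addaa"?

Answer: ACCEPT

Trace:
start: ε-closure({0}) = {0,1,2,4,6}
'a' @ 1: {1,2,3,4,6,7}  (accept∈set)
'd' @ 2: {1,2,3,4,5,6,7}  (accept∈set)
'd' @ 3: {1,2,3,4,5,6,7}  (accept∈set)
'a' @ 4: {1,2,3,4,6,7}  (accept∈set)
'a' @ 5: {1,2,3,4,6,7}  (accept∈set)
final: {1,2,3,4,6,7}; accept 1 in set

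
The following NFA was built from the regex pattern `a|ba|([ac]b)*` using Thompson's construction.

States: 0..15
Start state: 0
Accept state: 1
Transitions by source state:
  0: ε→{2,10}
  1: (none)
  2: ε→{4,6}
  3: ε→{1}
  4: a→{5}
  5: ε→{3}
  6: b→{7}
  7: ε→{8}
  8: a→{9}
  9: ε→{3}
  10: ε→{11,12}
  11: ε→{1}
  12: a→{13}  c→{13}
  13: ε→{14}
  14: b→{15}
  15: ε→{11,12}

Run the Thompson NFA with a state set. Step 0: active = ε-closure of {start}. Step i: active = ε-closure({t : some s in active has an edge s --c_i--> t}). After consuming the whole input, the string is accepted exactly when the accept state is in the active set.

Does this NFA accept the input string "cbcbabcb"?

start: ε-closure({0}) = {0,1,2,4,6,10,11,12}
'c' @ 1: {13,14}
'b' @ 2: {1,11,12,15}  [accepting]
'c' @ 3: {13,14}
'b' @ 4: {1,11,12,15}  [accepting]
'a' @ 5: {13,14}
'b' @ 6: {1,11,12,15}  [accepting]
'c' @ 7: {13,14}
'b' @ 8: {1,11,12,15}  [accepting]
final: {1,11,12,15}; accept 1 in set

Answer: ACCEPT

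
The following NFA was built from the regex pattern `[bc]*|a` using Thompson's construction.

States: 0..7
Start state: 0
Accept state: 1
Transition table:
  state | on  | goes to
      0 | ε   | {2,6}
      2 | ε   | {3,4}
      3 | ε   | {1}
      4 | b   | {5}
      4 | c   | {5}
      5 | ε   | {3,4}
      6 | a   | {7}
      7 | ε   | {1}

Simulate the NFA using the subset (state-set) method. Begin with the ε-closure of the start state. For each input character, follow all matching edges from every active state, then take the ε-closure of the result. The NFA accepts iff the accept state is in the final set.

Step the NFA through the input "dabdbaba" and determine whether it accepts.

Answer: REJECT

Steps:
start: ε-closure({0}) = {0,1,2,3,4,6}
'd' @ 1: {}  — dead — no transitions
rest 'abdbaba' ignored (set empty)
end set {} — state 1 not in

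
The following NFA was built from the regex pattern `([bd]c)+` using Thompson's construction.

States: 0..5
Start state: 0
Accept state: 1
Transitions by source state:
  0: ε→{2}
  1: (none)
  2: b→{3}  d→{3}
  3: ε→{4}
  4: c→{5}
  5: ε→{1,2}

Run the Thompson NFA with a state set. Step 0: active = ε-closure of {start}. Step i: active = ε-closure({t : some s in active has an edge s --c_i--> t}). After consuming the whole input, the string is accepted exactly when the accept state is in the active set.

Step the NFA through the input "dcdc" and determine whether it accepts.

Answer: ACCEPT

Trace:
start: ε-closure({0}) = {0,2}
'd' @ 1: {3,4}
'c' @ 2: {1,2,5}  [accepting]
'd' @ 3: {3,4}
'c' @ 4: {1,2,5}  [accepting]
final: {1,2,5}; accept 1 in set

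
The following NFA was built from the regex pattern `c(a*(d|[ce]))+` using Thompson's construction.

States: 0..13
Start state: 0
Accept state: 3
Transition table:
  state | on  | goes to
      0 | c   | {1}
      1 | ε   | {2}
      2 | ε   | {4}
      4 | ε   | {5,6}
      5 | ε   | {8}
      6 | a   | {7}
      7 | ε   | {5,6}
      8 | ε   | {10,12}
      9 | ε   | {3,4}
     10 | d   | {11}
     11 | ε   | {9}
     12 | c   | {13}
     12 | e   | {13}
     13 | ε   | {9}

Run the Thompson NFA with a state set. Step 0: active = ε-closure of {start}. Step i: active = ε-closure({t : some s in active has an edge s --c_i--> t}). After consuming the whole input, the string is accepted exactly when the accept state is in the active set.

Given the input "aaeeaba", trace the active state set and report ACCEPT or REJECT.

initial (ε-close {0}): {0}
'a' @ 1: {}  — state set empty
rest 'aeeaba' ignored (set empty)
end set {} — state 3 not in

Answer: REJECT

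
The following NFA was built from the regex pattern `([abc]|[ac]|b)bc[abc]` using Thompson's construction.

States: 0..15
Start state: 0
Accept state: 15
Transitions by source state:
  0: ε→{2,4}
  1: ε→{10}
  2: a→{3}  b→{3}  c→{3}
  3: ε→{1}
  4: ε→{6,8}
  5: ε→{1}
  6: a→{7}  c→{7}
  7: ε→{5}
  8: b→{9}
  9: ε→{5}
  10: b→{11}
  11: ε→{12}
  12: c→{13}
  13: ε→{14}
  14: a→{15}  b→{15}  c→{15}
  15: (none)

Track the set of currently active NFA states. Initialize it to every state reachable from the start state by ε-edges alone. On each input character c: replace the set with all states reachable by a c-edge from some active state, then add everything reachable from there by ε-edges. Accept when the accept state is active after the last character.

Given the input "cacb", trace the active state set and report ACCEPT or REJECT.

start: ε-closure({0}) = {0,2,4,6,8}
'c' @ 1: {1,3,5,7,10}
'a' @ 2: {}  — state set empty
rest 'cb' ignored (set empty)
after full input: {}  (accept=15 not in)

Answer: REJECT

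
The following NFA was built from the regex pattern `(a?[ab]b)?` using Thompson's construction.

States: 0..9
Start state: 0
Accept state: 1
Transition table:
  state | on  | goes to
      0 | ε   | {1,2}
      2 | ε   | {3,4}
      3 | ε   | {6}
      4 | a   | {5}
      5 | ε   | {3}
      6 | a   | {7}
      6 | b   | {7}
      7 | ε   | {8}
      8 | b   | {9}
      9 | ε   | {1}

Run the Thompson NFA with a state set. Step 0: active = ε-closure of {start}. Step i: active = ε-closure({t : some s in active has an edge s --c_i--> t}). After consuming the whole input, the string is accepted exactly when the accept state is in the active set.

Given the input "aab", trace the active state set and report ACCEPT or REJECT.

Answer: ACCEPT

Derivation:
S₀ = ε-closure({0}) = {0,1,2,3,4,6}
'a' @ 1: {3,5,6,7,8}
'a' @ 2: {7,8}
'b' @ 3: {1,9}  ✓accept
end set {1,9} — state 1 in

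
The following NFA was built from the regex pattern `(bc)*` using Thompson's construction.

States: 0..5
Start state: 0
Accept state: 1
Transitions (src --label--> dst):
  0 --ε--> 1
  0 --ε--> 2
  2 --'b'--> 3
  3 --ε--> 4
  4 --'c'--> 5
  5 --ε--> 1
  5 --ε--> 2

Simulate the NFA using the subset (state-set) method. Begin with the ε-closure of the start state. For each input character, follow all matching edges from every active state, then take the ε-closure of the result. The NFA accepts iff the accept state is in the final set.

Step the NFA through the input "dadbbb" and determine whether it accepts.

S₀ = ε-closure({0}) = {0,1,2}
'd' @ 1: {}  — no active states
rest 'adbbb' ignored (set empty)
final: {}; accept 1 not in set

Answer: REJECT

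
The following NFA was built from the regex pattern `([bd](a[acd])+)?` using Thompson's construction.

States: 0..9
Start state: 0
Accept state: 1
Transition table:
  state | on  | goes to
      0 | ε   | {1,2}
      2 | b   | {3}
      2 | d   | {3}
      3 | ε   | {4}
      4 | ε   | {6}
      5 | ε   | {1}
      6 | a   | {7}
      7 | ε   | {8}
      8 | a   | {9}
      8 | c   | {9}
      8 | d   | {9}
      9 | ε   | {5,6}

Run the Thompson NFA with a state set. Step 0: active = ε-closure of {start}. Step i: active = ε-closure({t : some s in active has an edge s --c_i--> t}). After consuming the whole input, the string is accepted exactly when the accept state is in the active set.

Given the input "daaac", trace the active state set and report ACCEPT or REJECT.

Answer: ACCEPT

Steps:
S₀ = ε-closure({0}) = {0,1,2}
'd' @ 1: {3,4,6}
'a' @ 2: {7,8}
'a' @ 3: {1,5,6,9}  [accepting]
'a' @ 4: {7,8}
'c' @ 5: {1,5,6,9}  [accepting]
end set {1,5,6,9} — state 1 in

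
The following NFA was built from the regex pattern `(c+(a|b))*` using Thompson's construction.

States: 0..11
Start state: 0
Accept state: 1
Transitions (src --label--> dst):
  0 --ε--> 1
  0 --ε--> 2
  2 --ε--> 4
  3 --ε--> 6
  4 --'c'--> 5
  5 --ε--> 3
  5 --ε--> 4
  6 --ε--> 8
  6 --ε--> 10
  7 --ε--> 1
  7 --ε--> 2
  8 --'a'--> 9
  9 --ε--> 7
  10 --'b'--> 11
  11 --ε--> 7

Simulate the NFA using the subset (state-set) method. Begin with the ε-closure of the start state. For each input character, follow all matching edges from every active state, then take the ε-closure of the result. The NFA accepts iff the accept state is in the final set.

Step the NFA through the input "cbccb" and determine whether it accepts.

start: ε-closure({0}) = {0,1,2,4}
'c' @ 1: {3,4,5,6,8,10}
'b' @ 2: {1,2,4,7,11}  [accepting]
'c' @ 3: {3,4,5,6,8,10}
'c' @ 4: {3,4,5,6,8,10}
'b' @ 5: {1,2,4,7,11}  [accepting]
final: {1,2,4,7,11}; accept 1 in set

Answer: ACCEPT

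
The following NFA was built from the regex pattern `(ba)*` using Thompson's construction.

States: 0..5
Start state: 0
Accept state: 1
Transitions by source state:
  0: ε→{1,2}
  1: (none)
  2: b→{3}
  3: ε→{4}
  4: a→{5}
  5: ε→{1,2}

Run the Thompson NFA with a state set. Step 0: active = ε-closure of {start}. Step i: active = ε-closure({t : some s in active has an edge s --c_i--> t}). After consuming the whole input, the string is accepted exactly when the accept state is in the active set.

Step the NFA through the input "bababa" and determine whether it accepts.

Answer: ACCEPT

Derivation:
S₀ = ε-closure({0}) = {0,1,2}
'b' @ 1: {3,4}
'a' @ 2: {1,2,5}  [accepting]
'b' @ 3: {3,4}
'a' @ 4: {1,2,5}  [accepting]
'b' @ 5: {3,4}
'a' @ 6: {1,2,5}  [accepting]
final: {1,2,5}; accept 1 in set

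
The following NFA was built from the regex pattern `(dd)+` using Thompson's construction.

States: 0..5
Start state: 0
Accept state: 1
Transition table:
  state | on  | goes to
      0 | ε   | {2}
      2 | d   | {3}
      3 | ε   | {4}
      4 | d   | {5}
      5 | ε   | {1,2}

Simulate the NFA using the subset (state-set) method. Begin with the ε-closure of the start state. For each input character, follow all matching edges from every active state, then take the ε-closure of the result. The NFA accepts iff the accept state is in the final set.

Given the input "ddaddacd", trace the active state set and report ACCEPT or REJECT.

S₀ = ε-closure({0}) = {0,2}
'd' @ 1: {3,4}
'd' @ 2: {1,2,5}  [accepting]
'a' @ 3: {}  — dead — no transitions
rest 'ddacd' ignored (set empty)
final: {}; accept 1 not in set

Answer: REJECT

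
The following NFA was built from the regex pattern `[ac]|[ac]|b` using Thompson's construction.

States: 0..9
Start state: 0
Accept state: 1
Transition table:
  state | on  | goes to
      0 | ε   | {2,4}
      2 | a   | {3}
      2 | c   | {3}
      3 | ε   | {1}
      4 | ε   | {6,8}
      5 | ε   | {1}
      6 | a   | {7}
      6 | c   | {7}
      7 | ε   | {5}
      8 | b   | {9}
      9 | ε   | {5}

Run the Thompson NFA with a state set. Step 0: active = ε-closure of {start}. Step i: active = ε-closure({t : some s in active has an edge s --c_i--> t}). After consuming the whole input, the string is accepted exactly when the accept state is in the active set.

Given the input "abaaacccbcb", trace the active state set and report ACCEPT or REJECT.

Answer: REJECT

Steps:
initial (ε-close {0}): {0,2,4,6,8}
'a' @ 1: {1,3,5,7}  [accepting]
'b' @ 2: {}  — no active states
rest 'aaacccbcb' ignored (set empty)
after full input: {}  (accept=1 not in)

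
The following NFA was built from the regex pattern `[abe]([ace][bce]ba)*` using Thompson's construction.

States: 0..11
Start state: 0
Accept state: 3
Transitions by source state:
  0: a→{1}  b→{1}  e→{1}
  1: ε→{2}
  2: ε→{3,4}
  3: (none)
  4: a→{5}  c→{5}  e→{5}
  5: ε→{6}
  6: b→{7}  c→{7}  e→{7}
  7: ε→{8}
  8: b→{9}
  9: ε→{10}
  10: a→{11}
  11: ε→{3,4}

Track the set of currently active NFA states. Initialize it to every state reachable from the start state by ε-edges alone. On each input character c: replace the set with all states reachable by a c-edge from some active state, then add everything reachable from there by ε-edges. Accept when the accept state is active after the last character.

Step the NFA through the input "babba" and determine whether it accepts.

Answer: ACCEPT

Derivation:
S₀ = ε-closure({0}) = {0}
'b' @ 1: {1,2,3,4}  [accepting]
'a' @ 2: {5,6}
'b' @ 3: {7,8}
'b' @ 4: {9,10}
'a' @ 5: {3,4,11}  [accepting]
final: {3,4,11}; accept 3 in set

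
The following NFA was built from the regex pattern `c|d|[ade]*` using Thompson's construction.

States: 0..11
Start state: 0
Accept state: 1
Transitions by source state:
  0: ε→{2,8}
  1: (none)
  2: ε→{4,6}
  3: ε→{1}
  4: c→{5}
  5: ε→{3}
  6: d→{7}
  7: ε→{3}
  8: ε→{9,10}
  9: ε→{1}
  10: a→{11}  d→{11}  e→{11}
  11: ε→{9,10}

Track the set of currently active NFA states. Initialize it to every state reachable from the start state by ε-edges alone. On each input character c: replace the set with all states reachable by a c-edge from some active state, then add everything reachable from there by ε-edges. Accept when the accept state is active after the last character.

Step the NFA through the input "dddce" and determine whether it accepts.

Answer: REJECT

Derivation:
initial (ε-close {0}): {0,1,2,4,6,8,9,10}
'd' @ 1: {1,3,7,9,10,11}  [accepting]
'd' @ 2: {1,9,10,11}  [accepting]
'd' @ 3: {1,9,10,11}  [accepting]
'c' @ 4: {}  — state set empty
rest 'e' ignored (set empty)
final: {}; accept 1 not in set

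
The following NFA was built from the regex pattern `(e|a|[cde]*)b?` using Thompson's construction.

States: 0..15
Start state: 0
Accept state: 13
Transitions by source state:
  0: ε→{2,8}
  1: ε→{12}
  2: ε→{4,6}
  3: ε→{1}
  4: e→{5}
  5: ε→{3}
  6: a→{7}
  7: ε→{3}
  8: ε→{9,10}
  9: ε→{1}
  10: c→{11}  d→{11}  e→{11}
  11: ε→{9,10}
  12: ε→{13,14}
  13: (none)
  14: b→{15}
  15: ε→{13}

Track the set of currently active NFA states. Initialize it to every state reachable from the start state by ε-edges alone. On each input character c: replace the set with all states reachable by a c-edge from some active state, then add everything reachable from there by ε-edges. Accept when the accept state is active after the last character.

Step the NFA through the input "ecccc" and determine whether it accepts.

Answer: ACCEPT

Derivation:
start: ε-closure({0}) = {0,1,2,4,6,8,9,10,12,13,14}
'e' @ 1: {1,3,5,9,10,11,12,13,14}  [accepting]
'c' @ 2: {1,9,10,11,12,13,14}  [accepting]
'c' @ 3: {1,9,10,11,12,13,14}  [accepting]
'c' @ 4: {1,9,10,11,12,13,14}  [accepting]
'c' @ 5: {1,9,10,11,12,13,14}  [accepting]
end set {1,9,10,11,12,13,14} — state 13 in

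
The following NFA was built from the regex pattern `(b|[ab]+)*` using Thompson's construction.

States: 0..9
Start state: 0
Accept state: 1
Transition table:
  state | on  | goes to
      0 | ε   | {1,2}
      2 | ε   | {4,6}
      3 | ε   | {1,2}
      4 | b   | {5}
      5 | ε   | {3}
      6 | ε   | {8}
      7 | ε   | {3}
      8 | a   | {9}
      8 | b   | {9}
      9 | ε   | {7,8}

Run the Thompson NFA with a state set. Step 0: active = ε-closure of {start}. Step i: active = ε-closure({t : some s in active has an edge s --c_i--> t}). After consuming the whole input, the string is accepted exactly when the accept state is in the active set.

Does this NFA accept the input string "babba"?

Answer: ACCEPT

Derivation:
start: ε-closure({0}) = {0,1,2,4,6,8}
'b' @ 1: {1,2,3,4,5,6,7,8,9}  (accept∈set)
'a' @ 2: {1,2,3,4,6,7,8,9}  (accept∈set)
'b' @ 3: {1,2,3,4,5,6,7,8,9}  (accept∈set)
'b' @ 4: {1,2,3,4,5,6,7,8,9}  (accept∈set)
'a' @ 5: {1,2,3,4,6,7,8,9}  (accept∈set)
final: {1,2,3,4,6,7,8,9}; accept 1 in set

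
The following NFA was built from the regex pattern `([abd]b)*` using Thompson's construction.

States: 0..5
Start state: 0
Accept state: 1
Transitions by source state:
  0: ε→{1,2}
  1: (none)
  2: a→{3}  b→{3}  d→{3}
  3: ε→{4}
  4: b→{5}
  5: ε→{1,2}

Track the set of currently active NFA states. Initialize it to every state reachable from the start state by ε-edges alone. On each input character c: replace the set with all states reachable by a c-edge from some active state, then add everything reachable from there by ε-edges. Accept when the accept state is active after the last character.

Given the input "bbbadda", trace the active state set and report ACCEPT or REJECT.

S₀ = ε-closure({0}) = {0,1,2}
'b' @ 1: {3,4}
'b' @ 2: {1,2,5}  [accepting]
'b' @ 3: {3,4}
'a' @ 4: {}  — no active states
rest 'dda' ignored (set empty)
end set {} — state 1 not in

Answer: REJECT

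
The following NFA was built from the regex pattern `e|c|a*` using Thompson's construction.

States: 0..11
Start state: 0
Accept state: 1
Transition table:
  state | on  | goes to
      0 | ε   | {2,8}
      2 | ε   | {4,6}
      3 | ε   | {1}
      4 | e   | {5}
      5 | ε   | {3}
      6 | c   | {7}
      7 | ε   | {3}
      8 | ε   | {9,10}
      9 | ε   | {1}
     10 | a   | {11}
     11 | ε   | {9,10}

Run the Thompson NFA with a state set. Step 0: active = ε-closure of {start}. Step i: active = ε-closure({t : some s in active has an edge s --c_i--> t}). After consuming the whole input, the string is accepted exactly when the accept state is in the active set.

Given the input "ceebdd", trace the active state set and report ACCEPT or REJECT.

initial (ε-close {0}): {0,1,2,4,6,8,9,10}
'c' @ 1: {1,3,7}  ✓accept
'e' @ 2: {}  — state set empty
rest 'ebdd' ignored (set empty)
after full input: {}  (accept=1 not in)

Answer: REJECT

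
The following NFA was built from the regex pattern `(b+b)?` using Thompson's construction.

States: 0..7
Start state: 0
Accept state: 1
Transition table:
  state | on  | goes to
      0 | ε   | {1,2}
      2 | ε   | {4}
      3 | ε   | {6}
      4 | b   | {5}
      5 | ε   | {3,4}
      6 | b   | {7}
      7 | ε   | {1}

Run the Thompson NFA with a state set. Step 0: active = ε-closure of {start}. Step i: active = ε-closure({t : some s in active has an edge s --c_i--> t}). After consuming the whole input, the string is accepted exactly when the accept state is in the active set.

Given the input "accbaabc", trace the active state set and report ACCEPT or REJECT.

Answer: REJECT

Derivation:
S₀ = ε-closure({0}) = {0,1,2,4}
'a' @ 1: {}  — dead — no transitions
rest 'ccbaabc' ignored (set empty)
final: {}; accept 1 not in set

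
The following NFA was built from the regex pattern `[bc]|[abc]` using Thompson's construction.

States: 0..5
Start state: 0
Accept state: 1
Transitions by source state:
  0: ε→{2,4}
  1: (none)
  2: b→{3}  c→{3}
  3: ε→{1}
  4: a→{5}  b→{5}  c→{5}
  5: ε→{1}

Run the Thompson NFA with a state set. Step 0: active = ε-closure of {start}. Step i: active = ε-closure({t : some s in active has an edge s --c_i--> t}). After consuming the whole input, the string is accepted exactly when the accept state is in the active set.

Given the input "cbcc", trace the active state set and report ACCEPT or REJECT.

S₀ = ε-closure({0}) = {0,2,4}
'c' @ 1: {1,3,5}  (accept∈set)
'b' @ 2: {}  — state set empty
rest 'cc' ignored (set empty)
after full input: {}  (accept=1 not in)

Answer: REJECT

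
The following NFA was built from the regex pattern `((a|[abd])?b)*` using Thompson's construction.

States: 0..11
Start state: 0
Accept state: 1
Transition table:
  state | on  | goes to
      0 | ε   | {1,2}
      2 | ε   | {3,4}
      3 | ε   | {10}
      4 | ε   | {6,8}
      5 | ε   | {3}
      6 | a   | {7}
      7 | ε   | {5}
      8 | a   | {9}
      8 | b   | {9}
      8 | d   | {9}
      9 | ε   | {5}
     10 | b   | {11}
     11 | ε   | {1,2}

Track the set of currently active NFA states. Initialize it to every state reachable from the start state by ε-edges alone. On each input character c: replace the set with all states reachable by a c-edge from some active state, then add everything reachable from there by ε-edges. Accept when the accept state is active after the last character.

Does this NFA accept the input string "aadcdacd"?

Answer: REJECT

Steps:
S₀ = ε-closure({0}) = {0,1,2,3,4,6,8,10}
'a' @ 1: {3,5,7,9,10}
'a' @ 2: {}  — no active states
rest 'dcdacd' ignored (set empty)
after full input: {}  (accept=1 not in)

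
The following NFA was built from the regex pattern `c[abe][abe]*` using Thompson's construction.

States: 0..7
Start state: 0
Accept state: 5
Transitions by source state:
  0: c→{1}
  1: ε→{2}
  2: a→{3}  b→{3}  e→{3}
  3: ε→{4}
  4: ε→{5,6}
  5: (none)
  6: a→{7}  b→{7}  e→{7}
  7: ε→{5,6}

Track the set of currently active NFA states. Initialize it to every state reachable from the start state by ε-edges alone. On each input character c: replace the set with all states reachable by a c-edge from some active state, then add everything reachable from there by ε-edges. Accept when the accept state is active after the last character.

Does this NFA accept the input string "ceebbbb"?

Answer: ACCEPT

Trace:
S₀ = ε-closure({0}) = {0}
'c' @ 1: {1,2}
'e' @ 2: {3,4,5,6}  (accept∈set)
'e' @ 3: {5,6,7}  (accept∈set)
'b' @ 4: {5,6,7}  (accept∈set)
'b' @ 5: {5,6,7}  (accept∈set)
'b' @ 6: {5,6,7}  (accept∈set)
'b' @ 7: {5,6,7}  (accept∈set)
final: {5,6,7}; accept 5 in set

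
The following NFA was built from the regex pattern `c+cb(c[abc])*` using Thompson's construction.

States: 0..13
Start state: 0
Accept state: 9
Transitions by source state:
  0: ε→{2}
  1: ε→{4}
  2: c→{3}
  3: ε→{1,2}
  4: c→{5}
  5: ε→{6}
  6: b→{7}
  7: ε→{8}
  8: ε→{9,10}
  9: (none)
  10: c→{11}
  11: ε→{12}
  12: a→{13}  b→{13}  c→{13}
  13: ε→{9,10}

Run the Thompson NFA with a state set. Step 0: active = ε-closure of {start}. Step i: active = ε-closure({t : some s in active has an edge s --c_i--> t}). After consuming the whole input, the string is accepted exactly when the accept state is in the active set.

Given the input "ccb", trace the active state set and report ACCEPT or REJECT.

Answer: ACCEPT

Trace:
initial (ε-close {0}): {0,2}
'c' @ 1: {1,2,3,4}
'c' @ 2: {1,2,3,4,5,6}
'b' @ 3: {7,8,9,10}  [accepting]
after full input: {7,8,9,10}  (accept=9 in)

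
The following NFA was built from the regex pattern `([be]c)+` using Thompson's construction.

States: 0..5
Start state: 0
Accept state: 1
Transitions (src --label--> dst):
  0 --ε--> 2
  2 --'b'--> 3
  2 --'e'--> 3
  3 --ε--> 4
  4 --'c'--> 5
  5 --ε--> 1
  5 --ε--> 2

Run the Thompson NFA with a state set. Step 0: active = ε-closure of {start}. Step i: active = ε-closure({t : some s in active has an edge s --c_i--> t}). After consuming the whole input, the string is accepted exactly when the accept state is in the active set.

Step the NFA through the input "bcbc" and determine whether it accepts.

Answer: ACCEPT

Derivation:
S₀ = ε-closure({0}) = {0,2}
'b' @ 1: {3,4}
'c' @ 2: {1,2,5}  ✓accept
'b' @ 3: {3,4}
'c' @ 4: {1,2,5}  ✓accept
after full input: {1,2,5}  (accept=1 in)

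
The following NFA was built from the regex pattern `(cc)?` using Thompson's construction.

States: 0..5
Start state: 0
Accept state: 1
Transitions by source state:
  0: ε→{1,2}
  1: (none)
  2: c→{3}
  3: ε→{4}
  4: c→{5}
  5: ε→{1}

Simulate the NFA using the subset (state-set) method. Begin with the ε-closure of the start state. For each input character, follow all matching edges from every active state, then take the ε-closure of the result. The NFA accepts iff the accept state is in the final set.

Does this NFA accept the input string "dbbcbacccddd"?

start: ε-closure({0}) = {0,1,2}
'd' @ 1: {}  — state set empty
rest 'bbcbacccddd' ignored (set empty)
end set {} — state 1 not in

Answer: REJECT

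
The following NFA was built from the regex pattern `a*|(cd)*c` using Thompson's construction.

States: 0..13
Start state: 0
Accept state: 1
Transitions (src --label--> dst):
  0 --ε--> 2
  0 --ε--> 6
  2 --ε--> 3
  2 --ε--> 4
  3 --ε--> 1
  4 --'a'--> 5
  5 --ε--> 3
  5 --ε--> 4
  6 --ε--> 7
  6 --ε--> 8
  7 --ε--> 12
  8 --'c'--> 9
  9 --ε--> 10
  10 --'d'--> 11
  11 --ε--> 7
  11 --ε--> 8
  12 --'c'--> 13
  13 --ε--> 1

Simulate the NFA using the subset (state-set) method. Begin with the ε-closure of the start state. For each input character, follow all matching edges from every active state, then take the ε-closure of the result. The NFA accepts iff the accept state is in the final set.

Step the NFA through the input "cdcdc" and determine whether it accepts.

S₀ = ε-closure({0}) = {0,1,2,3,4,6,7,8,12}
'c' @ 1: {1,9,10,13}  (accept∈set)
'd' @ 2: {7,8,11,12}
'c' @ 3: {1,9,10,13}  (accept∈set)
'd' @ 4: {7,8,11,12}
'c' @ 5: {1,9,10,13}  (accept∈set)
after full input: {1,9,10,13}  (accept=1 in)

Answer: ACCEPT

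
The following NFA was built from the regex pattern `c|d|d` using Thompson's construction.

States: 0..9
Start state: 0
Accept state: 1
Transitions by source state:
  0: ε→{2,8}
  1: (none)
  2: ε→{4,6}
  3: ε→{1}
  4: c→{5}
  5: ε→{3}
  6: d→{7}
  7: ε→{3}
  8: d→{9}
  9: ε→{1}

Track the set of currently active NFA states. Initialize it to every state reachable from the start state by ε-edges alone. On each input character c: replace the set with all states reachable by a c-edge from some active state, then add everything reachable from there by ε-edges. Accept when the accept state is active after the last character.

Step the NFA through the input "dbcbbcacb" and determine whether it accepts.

start: ε-closure({0}) = {0,2,4,6,8}
'd' @ 1: {1,3,7,9}  ✓accept
'b' @ 2: {}  — dead — no transitions
rest 'cbbcacb' ignored (set empty)
final: {}; accept 1 not in set

Answer: REJECT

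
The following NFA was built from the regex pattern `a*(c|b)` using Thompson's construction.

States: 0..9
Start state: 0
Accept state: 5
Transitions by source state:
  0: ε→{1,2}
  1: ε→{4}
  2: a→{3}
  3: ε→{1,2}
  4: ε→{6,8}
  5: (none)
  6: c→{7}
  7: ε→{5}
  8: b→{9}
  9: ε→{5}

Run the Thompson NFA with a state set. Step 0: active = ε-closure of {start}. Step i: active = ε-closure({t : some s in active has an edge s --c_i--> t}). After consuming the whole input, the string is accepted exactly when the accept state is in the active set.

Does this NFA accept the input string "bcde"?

Answer: REJECT

Trace:
start: ε-closure({0}) = {0,1,2,4,6,8}
'b' @ 1: {5,9}  ✓accept
'c' @ 2: {}  — no active states
rest 'de' ignored (set empty)
end set {} — state 5 not in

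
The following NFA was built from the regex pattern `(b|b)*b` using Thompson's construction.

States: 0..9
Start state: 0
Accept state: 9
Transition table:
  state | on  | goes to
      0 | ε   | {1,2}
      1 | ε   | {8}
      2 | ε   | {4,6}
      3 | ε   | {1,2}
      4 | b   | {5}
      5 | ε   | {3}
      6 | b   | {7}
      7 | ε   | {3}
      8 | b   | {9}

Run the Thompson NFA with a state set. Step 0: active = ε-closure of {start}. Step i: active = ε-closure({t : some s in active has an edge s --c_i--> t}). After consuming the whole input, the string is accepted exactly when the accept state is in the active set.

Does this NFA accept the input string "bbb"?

S₀ = ε-closure({0}) = {0,1,2,4,6,8}
'b' @ 1: {1,2,3,4,5,6,7,8,9}  [accepting]
'b' @ 2: {1,2,3,4,5,6,7,8,9}  [accepting]
'b' @ 3: {1,2,3,4,5,6,7,8,9}  [accepting]
final: {1,2,3,4,5,6,7,8,9}; accept 9 in set

Answer: ACCEPT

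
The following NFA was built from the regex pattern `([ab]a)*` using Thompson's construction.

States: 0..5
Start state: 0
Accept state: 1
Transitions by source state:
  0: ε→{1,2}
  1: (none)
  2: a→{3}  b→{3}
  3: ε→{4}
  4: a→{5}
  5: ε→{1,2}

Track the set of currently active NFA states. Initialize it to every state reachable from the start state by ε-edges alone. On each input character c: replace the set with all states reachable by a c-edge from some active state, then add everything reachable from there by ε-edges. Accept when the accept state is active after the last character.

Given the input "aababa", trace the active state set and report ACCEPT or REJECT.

Answer: ACCEPT

Trace:
S₀ = ε-closure({0}) = {0,1,2}
'a' @ 1: {3,4}
'a' @ 2: {1,2,5}  (accept∈set)
'b' @ 3: {3,4}
'a' @ 4: {1,2,5}  (accept∈set)
'b' @ 5: {3,4}
'a' @ 6: {1,2,5}  (accept∈set)
after full input: {1,2,5}  (accept=1 in)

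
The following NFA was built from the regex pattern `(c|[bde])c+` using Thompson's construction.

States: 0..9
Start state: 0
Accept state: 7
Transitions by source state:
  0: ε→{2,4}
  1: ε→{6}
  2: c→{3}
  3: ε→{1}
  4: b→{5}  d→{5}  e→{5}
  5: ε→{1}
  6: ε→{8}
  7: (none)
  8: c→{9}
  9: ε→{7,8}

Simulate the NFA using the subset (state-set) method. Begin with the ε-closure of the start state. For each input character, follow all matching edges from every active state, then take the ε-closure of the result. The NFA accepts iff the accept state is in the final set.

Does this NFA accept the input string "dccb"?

Answer: REJECT

Derivation:
initial (ε-close {0}): {0,2,4}
'd' @ 1: {1,5,6,8}
'c' @ 2: {7,8,9}  (accept∈set)
'c' @ 3: {7,8,9}  (accept∈set)
'b' @ 4: {}  — dead — no transitions
final: {}; accept 7 not in set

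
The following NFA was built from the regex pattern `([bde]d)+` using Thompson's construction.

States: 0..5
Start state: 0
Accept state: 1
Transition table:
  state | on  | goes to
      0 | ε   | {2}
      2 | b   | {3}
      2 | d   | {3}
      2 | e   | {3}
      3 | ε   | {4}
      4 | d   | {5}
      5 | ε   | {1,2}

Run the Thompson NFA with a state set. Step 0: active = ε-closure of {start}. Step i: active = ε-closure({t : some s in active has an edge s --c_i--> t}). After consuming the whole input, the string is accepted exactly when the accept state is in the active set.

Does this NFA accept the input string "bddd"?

Answer: ACCEPT

Trace:
initial (ε-close {0}): {0,2}
'b' @ 1: {3,4}
'd' @ 2: {1,2,5}  (accept∈set)
'd' @ 3: {3,4}
'd' @ 4: {1,2,5}  (accept∈set)
end set {1,2,5} — state 1 in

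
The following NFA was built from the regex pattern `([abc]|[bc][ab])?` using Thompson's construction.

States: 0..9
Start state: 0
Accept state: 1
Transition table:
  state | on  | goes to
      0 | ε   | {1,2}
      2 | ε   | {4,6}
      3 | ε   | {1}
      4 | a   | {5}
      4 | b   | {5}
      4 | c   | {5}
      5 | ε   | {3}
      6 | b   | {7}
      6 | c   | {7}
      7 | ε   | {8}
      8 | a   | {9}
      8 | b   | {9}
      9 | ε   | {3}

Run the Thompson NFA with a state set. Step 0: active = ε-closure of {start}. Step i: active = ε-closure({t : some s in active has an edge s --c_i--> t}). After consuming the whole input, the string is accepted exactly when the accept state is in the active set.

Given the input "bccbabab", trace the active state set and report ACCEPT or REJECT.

Answer: REJECT

Trace:
S₀ = ε-closure({0}) = {0,1,2,4,6}
'b' @ 1: {1,3,5,7,8}  ✓accept
'c' @ 2: {}  — state set empty
rest 'cbabab' ignored (set empty)
final: {}; accept 1 not in set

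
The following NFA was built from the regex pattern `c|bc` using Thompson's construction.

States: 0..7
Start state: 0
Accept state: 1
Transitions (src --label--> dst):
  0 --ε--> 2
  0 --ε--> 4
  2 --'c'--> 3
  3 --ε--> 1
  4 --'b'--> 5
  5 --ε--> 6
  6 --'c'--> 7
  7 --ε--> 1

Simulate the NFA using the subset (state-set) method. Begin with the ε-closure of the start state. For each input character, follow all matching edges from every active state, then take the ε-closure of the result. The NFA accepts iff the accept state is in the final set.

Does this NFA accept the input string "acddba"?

initial (ε-close {0}): {0,2,4}
'a' @ 1: {}  — no active states
rest 'cddba' ignored (set empty)
end set {} — state 1 not in

Answer: REJECT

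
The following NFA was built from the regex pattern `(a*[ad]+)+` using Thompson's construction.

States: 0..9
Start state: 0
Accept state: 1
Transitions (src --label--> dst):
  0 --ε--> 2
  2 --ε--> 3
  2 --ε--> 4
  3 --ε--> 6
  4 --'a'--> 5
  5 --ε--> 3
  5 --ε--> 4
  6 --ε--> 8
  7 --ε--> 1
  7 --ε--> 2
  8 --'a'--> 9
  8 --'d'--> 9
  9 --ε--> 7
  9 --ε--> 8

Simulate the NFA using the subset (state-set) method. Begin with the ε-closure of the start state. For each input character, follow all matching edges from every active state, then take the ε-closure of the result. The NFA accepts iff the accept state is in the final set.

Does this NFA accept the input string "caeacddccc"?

S₀ = ε-closure({0}) = {0,2,3,4,6,8}
'c' @ 1: {}  — state set empty
rest 'aeacddccc' ignored (set empty)
final: {}; accept 1 not in set

Answer: REJECT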